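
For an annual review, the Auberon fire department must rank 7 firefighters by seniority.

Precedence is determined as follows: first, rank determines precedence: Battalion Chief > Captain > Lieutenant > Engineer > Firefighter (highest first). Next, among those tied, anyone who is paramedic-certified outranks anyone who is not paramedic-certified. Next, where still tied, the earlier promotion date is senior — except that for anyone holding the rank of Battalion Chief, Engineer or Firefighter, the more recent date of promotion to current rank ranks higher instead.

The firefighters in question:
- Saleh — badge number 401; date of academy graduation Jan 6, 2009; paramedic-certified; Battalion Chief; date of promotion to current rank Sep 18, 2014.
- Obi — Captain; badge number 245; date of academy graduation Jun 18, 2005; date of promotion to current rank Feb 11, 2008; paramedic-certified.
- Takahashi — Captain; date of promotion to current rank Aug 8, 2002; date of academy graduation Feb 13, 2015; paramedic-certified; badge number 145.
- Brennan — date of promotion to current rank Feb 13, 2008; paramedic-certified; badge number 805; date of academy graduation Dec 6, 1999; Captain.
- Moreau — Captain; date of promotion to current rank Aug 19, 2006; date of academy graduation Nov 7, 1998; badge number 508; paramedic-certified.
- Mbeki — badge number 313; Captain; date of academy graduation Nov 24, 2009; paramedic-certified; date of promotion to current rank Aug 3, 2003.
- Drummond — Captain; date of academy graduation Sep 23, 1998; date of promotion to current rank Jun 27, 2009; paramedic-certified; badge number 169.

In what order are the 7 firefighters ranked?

Saleh, Takahashi, Mbeki, Moreau, Obi, Brennan, Drummond

By rank: Saleh (Battalion Chief); then Takahashi, Mbeki, Moreau, Obi, Brennan and Drummond (Captain).
Takahashi, Mbeki, Moreau, Obi, Brennan and Drummond are each paramedic-certified, so the next rule applies.
Among Takahashi, Mbeki, Moreau, Obi, Brennan and Drummond, by date of promotion to current rank (earlier first): Takahashi (Aug 8, 2002) before Mbeki (Aug 3, 2003) before Moreau (Aug 19, 2006) before Obi (Feb 11, 2008) before Brennan (Feb 13, 2008) before Drummond (Jun 27, 2009).
Full order: Saleh, Takahashi, Mbeki, Moreau, Obi, Brennan, Drummond.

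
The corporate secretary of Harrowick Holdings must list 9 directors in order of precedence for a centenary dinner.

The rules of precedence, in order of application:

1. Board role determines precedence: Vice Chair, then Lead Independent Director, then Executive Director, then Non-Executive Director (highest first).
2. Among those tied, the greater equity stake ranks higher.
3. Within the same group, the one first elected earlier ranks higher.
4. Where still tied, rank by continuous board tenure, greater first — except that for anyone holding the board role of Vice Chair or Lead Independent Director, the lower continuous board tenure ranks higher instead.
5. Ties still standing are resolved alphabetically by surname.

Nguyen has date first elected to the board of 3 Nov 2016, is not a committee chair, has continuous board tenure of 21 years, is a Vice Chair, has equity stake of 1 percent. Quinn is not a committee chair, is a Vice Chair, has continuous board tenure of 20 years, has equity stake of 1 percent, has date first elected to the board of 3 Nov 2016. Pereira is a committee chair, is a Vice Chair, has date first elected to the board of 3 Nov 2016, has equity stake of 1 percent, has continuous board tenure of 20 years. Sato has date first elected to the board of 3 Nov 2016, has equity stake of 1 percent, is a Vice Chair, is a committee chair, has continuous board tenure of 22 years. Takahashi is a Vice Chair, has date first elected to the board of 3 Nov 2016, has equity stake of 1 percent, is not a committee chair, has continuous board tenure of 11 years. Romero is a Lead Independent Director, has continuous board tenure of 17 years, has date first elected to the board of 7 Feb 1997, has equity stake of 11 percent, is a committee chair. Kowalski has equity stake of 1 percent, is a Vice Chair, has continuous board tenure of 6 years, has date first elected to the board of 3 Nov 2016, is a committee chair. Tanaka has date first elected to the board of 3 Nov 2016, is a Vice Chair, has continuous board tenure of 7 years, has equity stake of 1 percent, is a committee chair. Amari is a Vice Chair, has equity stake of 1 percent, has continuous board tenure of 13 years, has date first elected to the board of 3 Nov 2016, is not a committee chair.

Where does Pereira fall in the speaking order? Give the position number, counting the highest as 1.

5

By board role: Kowalski, Tanaka, Takahashi, Amari, Pereira, Quinn, Nguyen and Sato (Vice Chair); then Romero (Lead Independent Director).
Kowalski, Tanaka, Takahashi, Amari, Pereira, Quinn, Nguyen and Sato all have equity stake 1 percent, so the next rule applies.
Kowalski, Tanaka, Takahashi, Amari, Pereira, Quinn, Nguyen and Sato all have date first elected to the board 3 Nov 2016, so the next rule applies.
Among Kowalski, Tanaka, Takahashi, Amari, Pereira, Quinn, Nguyen and Sato, by continuous board tenure (lower first) (reversed rule for this group): Kowalski (6 years) before Tanaka (7 years) before Takahashi (11 years) before Amari (13 years) before Pereira and Quinn (20 years) before Nguyen (21 years) before Sato (22 years).
Among Pereira and Quinn, alphabetically by surname: Pereira before Quinn.
Order: Kowalski, Tanaka, Takahashi, Amari, Pereira, Quinn, Nguyen, Sato, Romero. So position 5.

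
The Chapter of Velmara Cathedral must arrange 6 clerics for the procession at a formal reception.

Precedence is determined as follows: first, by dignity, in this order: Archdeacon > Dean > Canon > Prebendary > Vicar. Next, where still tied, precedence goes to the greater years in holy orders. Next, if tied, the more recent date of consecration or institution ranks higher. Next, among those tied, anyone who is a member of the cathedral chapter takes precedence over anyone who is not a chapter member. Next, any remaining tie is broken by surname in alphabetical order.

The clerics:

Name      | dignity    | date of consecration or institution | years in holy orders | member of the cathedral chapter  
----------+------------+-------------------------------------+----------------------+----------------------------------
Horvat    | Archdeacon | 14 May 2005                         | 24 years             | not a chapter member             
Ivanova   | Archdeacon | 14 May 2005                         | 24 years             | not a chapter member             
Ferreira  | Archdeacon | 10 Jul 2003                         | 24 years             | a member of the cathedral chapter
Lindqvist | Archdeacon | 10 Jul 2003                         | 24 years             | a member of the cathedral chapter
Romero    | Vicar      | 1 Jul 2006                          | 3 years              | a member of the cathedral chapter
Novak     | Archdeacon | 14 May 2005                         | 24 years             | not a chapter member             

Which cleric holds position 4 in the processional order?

By dignity: Horvat, Ivanova, Novak, Ferreira and Lindqvist (Archdeacon); then Romero (Vicar).
Horvat, Ivanova, Novak, Ferreira and Lindqvist all have years in holy orders 24 years, so the next rule applies.
Among Horvat, Ivanova, Novak, Ferreira and Lindqvist, by date of consecration or institution (later first): Horvat, Ivanova and Novak (14 May 2005) before Ferreira and Lindqvist (10 Jul 2003).
Horvat, Ivanova and Novak are each not a chapter member, so the next rule applies.
Among Horvat, Ivanova and Novak, alphabetically by surname: Horvat before Ivanova before Novak.
Ferreira and Lindqvist are each a member of the cathedral chapter, so the next rule applies.
Among Ferreira and Lindqvist, alphabetically by surname: Ferreira before Lindqvist.
Order: Horvat, Ivanova, Novak, Ferreira, Lindqvist, Romero.

Ferreira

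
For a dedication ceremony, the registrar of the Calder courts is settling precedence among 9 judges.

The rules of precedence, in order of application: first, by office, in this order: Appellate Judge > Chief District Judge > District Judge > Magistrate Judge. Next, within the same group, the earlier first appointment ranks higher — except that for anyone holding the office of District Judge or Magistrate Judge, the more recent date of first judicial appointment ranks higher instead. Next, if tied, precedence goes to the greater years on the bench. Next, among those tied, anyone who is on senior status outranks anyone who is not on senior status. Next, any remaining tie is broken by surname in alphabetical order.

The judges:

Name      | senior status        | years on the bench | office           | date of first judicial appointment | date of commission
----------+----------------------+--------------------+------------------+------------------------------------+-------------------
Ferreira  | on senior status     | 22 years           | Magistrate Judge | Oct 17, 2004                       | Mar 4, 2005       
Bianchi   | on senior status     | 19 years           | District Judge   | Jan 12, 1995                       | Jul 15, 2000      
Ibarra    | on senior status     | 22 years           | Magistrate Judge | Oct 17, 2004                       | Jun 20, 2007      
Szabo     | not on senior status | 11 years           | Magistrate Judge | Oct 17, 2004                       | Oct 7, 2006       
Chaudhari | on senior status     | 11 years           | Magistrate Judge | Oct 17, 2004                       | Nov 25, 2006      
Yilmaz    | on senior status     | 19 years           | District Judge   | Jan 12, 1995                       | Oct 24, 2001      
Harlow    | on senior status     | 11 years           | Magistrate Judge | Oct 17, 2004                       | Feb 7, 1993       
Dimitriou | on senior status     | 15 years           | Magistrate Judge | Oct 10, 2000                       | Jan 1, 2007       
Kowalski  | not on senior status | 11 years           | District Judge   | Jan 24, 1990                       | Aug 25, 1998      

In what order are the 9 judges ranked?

Bianchi, Yilmaz, Kowalski, Ferreira, Ibarra, Chaudhari, Harlow, Szabo, Dimitriou

By office: Bianchi, Yilmaz and Kowalski (District Judge); then Ferreira, Ibarra, Chaudhari, Harlow, Szabo and Dimitriou (Magistrate Judge).
Among Bianchi, Yilmaz and Kowalski, by date of first judicial appointment (later first) (reversed rule for this group): Bianchi and Yilmaz (Jan 12, 1995) before Kowalski (Jan 24, 1990).
Bianchi and Yilmaz both have years on the bench 19 years, so the next rule applies.
Bianchi and Yilmaz are each on senior status, so the next rule applies.
Among Bianchi and Yilmaz, alphabetically by surname: Bianchi before Yilmaz.
Among Ferreira, Ibarra, Chaudhari, Harlow, Szabo and Dimitriou, by date of first judicial appointment (later first) (reversed rule for this group): Ferreira, Ibarra, Chaudhari, Harlow and Szabo (Oct 17, 2004) before Dimitriou (Oct 10, 2000).
Among Ferreira, Ibarra, Chaudhari, Harlow and Szabo, by years on the bench (higher first): Ferreira and Ibarra (22 years) before Chaudhari, Harlow and Szabo (11 years).
Ferreira and Ibarra are each on senior status, so the next rule applies.
Among Ferreira and Ibarra, alphabetically by surname: Ferreira before Ibarra.
Among Chaudhari, Harlow and Szabo, on senior status before not on senior status: Chaudhari and Harlow (on senior status) before Szabo (not on senior status).
Among Chaudhari and Harlow, alphabetically by surname: Chaudhari before Harlow.
Full order: Bianchi, Yilmaz, Kowalski, Ferreira, Ibarra, Chaudhari, Harlow, Szabo, Dimitriou.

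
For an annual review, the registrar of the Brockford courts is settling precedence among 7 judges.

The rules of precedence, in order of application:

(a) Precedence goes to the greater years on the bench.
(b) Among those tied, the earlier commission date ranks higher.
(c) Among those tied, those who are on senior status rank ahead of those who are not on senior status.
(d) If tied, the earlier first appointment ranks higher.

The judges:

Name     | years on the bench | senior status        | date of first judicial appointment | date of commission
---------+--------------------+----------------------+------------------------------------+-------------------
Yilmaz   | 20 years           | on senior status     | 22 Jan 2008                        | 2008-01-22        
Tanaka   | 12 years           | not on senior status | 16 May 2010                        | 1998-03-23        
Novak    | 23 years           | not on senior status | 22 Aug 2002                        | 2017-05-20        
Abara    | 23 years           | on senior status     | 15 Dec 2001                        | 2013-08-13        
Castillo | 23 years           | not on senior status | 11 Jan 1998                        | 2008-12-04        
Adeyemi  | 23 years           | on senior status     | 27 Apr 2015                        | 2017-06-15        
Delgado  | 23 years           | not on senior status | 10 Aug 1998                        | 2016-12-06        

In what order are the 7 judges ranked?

By years on the bench (higher first): Castillo, Abara, Delgado, Novak and Adeyemi (each 23 years); then Yilmaz (20 years); then Tanaka (12 years).
Among Castillo, Abara, Delgado, Novak and Adeyemi, by date of commission (earlier first): Castillo (2008-12-04) before Abara (2013-08-13) before Delgado (2016-12-06) before Novak (2017-05-20) before Adeyemi (2017-06-15).
Full order: Castillo, Abara, Delgado, Novak, Adeyemi, Yilmaz, Tanaka.

Castillo, Abara, Delgado, Novak, Adeyemi, Yilmaz, Tanaka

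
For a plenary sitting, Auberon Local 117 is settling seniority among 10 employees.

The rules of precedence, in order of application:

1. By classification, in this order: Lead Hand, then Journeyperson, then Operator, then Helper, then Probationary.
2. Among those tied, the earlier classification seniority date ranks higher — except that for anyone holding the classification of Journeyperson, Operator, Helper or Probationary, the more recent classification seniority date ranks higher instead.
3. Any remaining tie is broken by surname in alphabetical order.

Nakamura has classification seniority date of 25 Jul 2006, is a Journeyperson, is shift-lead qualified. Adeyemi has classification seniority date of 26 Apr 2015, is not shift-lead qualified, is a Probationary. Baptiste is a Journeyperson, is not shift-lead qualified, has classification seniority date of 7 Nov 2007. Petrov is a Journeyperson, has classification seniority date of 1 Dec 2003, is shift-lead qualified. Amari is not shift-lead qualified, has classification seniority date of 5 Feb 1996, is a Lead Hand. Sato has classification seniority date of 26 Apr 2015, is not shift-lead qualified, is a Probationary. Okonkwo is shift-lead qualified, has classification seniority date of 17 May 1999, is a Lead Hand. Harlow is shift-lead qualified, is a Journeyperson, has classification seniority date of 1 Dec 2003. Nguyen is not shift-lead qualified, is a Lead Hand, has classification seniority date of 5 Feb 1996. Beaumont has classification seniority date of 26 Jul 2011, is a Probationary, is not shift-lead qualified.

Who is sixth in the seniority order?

Harlow

By classification: Amari, Nguyen and Okonkwo (Lead Hand); then Baptiste, Nakamura, Harlow and Petrov (Journeyperson); then Adeyemi, Sato and Beaumont (Probationary).
Among Amari, Nguyen and Okonkwo, by classification seniority date (earlier first): Amari and Nguyen (5 Feb 1996) before Okonkwo (17 May 1999).
Among Amari and Nguyen, alphabetically by surname: Amari before Nguyen.
Among Baptiste, Nakamura, Harlow and Petrov, by classification seniority date (later first) (reversed rule for this group): Baptiste (7 Nov 2007) before Nakamura (25 Jul 2006) before Harlow and Petrov (1 Dec 2003).
Among Harlow and Petrov, alphabetically by surname: Harlow before Petrov.
Among Adeyemi, Sato and Beaumont, by classification seniority date (later first) (reversed rule for this group): Adeyemi and Sato (26 Apr 2015) before Beaumont (26 Jul 2011).
Among Adeyemi and Sato, alphabetically by surname: Adeyemi before Sato.
Order: Amari, Nguyen, Okonkwo, Baptiste, Nakamura, Harlow, Petrov, Adeyemi, Sato, Beaumont.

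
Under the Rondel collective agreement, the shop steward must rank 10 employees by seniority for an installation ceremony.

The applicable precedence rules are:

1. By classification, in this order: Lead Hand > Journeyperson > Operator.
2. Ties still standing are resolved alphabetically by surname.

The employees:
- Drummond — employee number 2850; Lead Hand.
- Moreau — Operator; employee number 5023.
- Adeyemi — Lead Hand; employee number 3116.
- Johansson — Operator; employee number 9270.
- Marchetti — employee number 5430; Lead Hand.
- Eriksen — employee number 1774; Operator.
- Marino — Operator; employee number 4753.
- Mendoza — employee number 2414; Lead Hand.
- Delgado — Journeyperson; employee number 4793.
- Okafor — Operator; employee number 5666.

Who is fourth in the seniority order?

Mendoza

By classification: Adeyemi, Drummond, Marchetti and Mendoza (Lead Hand); then Delgado (Journeyperson); then Eriksen, Johansson, Marino, Moreau and Okafor (Operator).
Among Adeyemi, Drummond, Marchetti and Mendoza, alphabetically by surname: Adeyemi before Drummond before Marchetti before Mendoza.
Among Eriksen, Johansson, Marino, Moreau and Okafor, alphabetically by surname: Eriksen before Johansson before Marino before Moreau before Okafor.
Order: Adeyemi, Drummond, Marchetti, Mendoza, Delgado, Eriksen, Johansson, Marino, Moreau, Okafor.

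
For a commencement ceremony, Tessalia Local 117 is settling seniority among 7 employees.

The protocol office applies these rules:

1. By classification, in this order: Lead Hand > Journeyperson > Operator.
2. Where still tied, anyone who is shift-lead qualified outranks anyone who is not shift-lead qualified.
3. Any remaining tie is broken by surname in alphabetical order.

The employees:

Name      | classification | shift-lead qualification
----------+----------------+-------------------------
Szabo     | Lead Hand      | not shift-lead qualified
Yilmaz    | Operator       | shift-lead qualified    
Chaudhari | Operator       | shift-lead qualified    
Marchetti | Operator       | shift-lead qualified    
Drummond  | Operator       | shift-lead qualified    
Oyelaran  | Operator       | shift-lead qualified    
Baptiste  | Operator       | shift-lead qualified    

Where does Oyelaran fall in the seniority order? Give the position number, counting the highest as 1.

By classification: Szabo (Lead Hand); then Baptiste, Chaudhari, Drummond, Marchetti, Oyelaran and Yilmaz (Operator).
Baptiste, Chaudhari, Drummond, Marchetti, Oyelaran and Yilmaz are each shift-lead qualified, so the next rule applies.
Among Baptiste, Chaudhari, Drummond, Marchetti, Oyelaran and Yilmaz, alphabetically by surname: Baptiste before Chaudhari before Drummond before Marchetti before Oyelaran before Yilmaz.
Order: Szabo, Baptiste, Chaudhari, Drummond, Marchetti, Oyelaran, Yilmaz. So position 6.

6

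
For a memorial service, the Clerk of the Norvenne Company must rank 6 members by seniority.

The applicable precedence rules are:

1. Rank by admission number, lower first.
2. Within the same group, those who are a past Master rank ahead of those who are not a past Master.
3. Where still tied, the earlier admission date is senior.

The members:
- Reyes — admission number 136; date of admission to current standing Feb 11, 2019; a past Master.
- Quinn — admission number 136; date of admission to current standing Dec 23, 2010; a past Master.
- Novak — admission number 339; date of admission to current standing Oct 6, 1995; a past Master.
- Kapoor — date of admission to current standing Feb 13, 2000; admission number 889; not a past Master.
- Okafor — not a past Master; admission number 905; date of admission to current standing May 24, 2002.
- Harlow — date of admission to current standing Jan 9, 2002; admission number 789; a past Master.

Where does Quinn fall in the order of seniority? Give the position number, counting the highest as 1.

By admission number (lower first): Quinn and Reyes (both 136); then Novak (339); then Harlow (789); then Kapoor (889); then Okafor (905).
Quinn and Reyes are each a past Master, so the next rule applies.
Among Quinn and Reyes, by date of admission to current standing (earlier first): Quinn (Dec 23, 2010) before Reyes (Feb 11, 2019).
Order: Quinn, Reyes, Novak, Harlow, Kapoor, Okafor. So position 1.

1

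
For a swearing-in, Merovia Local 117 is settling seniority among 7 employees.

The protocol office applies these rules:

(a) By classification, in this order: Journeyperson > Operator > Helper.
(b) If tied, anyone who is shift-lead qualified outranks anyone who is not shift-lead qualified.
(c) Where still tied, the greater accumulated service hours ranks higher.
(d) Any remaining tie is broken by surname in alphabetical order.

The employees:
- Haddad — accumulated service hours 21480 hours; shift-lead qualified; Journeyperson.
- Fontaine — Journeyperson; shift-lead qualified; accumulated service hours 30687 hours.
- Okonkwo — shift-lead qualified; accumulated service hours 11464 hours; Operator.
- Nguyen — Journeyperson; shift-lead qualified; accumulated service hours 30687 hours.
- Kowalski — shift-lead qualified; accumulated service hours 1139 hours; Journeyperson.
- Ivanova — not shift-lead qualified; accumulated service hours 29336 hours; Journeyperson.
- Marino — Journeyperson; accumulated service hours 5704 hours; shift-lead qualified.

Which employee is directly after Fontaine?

Nguyen

By classification: Fontaine, Nguyen, Haddad, Marino, Kowalski and Ivanova (Journeyperson); then Okonkwo (Operator).
Among Fontaine, Nguyen, Haddad, Marino, Kowalski and Ivanova, shift-lead qualified before not shift-lead qualified: Fontaine, Nguyen, Haddad, Marino and Kowalski (shift-lead qualified) before Ivanova (not shift-lead qualified).
Among Fontaine, Nguyen, Haddad, Marino and Kowalski, by accumulated service hours (higher first): Fontaine and Nguyen (30687 hours) before Haddad (21480 hours) before Marino (5704 hours) before Kowalski (1139 hours).
Among Fontaine and Nguyen, alphabetically by surname: Fontaine before Nguyen.
Order: Fontaine, Nguyen, Haddad, Marino, Kowalski, Ivanova, Okonkwo.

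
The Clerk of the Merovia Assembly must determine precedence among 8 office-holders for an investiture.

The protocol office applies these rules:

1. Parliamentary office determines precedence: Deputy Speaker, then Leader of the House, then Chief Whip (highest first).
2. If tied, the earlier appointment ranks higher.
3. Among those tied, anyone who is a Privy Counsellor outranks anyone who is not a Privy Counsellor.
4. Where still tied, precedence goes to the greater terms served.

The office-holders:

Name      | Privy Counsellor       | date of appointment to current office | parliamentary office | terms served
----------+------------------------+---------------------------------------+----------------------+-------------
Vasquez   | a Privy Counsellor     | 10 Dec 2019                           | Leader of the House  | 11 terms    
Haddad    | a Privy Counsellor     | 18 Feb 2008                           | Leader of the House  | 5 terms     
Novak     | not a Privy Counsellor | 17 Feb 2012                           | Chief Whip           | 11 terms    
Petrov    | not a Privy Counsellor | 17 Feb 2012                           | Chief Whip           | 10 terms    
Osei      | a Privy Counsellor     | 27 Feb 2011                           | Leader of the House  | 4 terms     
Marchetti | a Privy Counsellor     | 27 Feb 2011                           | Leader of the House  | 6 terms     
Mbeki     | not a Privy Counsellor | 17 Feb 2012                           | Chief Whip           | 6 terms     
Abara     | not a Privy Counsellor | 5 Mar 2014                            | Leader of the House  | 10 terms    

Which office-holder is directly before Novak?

Vasquez

By parliamentary office: Haddad, Marchetti, Osei, Abara and Vasquez (Leader of the House); then Novak, Petrov and Mbeki (Chief Whip).
Among Haddad, Marchetti, Osei, Abara and Vasquez, by date of appointment to current office (earlier first): Haddad (18 Feb 2008) before Marchetti and Osei (27 Feb 2011) before Abara (5 Mar 2014) before Vasquez (10 Dec 2019).
Marchetti and Osei are each a Privy Counsellor, so the next rule applies.
Among Marchetti and Osei, by terms served (higher first): Marchetti (6 terms) before Osei (4 terms).
Novak, Petrov and Mbeki all have date of appointment to current office 17 Feb 2012, so the next rule applies.
Novak, Petrov and Mbeki are each not a Privy Counsellor, so the next rule applies.
Among Novak, Petrov and Mbeki, by terms served (higher first): Novak (11 terms) before Petrov (10 terms) before Mbeki (6 terms).
Order: Haddad, Marchetti, Osei, Abara, Vasquez, Novak, Petrov, Mbeki.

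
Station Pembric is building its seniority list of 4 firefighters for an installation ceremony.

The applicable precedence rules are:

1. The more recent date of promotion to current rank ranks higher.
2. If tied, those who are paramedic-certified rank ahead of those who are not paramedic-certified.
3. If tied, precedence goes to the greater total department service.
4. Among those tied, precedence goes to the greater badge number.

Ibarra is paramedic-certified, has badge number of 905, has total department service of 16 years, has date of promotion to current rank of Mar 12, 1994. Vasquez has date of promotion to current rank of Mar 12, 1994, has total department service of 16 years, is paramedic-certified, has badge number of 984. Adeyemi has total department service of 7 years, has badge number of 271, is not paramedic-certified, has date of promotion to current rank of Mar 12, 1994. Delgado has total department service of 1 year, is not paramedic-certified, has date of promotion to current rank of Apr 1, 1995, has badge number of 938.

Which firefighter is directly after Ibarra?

By date of promotion to current rank (later first): Delgado (Apr 1, 1995); then Vasquez, Ibarra and Adeyemi (each Mar 12, 1994).
Among Vasquez, Ibarra and Adeyemi, paramedic-certified before not paramedic-certified: Vasquez and Ibarra (paramedic-certified) before Adeyemi (not paramedic-certified).
Vasquez and Ibarra both have total department service 16 years, so the next rule applies.
Among Vasquez and Ibarra, by badge number (higher first): Vasquez (984) before Ibarra (905).
Order: Delgado, Vasquez, Ibarra, Adeyemi.

Adeyemi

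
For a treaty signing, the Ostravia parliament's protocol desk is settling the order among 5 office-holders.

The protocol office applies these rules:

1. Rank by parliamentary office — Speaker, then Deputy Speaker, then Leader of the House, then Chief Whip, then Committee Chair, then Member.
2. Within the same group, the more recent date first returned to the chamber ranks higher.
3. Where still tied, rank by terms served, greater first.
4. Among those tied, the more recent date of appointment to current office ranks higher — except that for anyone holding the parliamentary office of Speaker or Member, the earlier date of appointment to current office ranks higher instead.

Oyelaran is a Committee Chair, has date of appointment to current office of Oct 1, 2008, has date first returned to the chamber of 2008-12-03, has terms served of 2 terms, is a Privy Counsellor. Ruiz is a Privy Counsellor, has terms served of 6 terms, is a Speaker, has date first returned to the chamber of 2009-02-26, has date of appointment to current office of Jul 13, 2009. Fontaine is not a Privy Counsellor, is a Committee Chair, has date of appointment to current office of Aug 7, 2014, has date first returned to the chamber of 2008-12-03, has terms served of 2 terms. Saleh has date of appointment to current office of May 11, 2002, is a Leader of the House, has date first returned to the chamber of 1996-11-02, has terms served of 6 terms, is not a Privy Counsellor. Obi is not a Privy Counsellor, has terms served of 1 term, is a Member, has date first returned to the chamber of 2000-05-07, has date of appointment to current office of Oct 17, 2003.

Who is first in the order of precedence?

Ruiz

By parliamentary office: Ruiz (Speaker); then Saleh (Leader of the House); then Fontaine and Oyelaran (Committee Chair); then Obi (Member).
Fontaine and Oyelaran both have date first returned to the chamber 2008-12-03, so the next rule applies.
Fontaine and Oyelaran both have terms served 2 terms, so the next rule applies.
Among Fontaine and Oyelaran, by date of appointment to current office (later first): Fontaine (Aug 7, 2014) before Oyelaran (Oct 1, 2008).
Order: Ruiz, Saleh, Fontaine, Oyelaran, Obi.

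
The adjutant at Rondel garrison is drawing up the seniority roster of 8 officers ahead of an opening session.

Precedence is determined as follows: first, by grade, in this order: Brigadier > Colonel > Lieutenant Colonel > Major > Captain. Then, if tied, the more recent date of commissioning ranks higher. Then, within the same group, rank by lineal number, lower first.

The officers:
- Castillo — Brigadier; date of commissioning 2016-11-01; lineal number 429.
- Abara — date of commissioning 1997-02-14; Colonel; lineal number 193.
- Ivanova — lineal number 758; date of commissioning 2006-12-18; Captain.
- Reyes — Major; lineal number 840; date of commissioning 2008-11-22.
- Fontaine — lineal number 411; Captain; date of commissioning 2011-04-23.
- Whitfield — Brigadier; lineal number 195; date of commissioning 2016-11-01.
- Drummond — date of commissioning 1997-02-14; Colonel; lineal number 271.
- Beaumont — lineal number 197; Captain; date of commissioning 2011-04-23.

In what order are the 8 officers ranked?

Whitfield, Castillo, Abara, Drummond, Reyes, Beaumont, Fontaine, Ivanova

By grade: Whitfield and Castillo (Brigadier); then Abara and Drummond (Colonel); then Reyes (Major); then Beaumont, Fontaine and Ivanova (Captain).
Whitfield and Castillo both have date of commissioning 2016-11-01, so the next rule applies.
Among Whitfield and Castillo, by lineal number (lower first): Whitfield (195) before Castillo (429).
Abara and Drummond both have date of commissioning 1997-02-14, so the next rule applies.
Among Abara and Drummond, by lineal number (lower first): Abara (193) before Drummond (271).
Among Beaumont, Fontaine and Ivanova, by date of commissioning (later first): Beaumont and Fontaine (2011-04-23) before Ivanova (2006-12-18).
Among Beaumont and Fontaine, by lineal number (lower first): Beaumont (197) before Fontaine (411).
Full order: Whitfield, Castillo, Abara, Drummond, Reyes, Beaumont, Fontaine, Ivanova.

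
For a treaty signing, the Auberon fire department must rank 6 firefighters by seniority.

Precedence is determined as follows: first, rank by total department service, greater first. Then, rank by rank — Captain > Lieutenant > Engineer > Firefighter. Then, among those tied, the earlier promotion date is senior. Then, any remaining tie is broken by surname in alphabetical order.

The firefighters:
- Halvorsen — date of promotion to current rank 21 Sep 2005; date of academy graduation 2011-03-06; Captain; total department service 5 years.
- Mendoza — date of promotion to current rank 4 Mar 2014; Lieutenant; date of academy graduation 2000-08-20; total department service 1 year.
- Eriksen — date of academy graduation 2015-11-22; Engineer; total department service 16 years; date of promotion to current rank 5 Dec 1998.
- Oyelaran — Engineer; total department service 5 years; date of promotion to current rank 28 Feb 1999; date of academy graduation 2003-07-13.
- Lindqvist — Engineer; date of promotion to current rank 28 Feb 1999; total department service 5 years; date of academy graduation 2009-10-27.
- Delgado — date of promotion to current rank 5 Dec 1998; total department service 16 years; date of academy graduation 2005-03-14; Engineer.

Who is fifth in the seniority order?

Oyelaran

By total department service (higher first): Delgado and Eriksen (both 16 years); then Halvorsen, Lindqvist and Oyelaran (each 5 years); then Mendoza (1 year).
Delgado and Eriksen are each Engineer, so the next rule applies.
Delgado and Eriksen both have date of promotion to current rank 5 Dec 1998, so the next rule applies.
Among Delgado and Eriksen, alphabetically by surname: Delgado before Eriksen.
Among Halvorsen, Lindqvist and Oyelaran, by rank: Halvorsen (Captain) before Lindqvist and Oyelaran (Engineer).
Lindqvist and Oyelaran both have date of promotion to current rank 28 Feb 1999, so the next rule applies.
Among Lindqvist and Oyelaran, alphabetically by surname: Lindqvist before Oyelaran.
Order: Delgado, Eriksen, Halvorsen, Lindqvist, Oyelaran, Mendoza.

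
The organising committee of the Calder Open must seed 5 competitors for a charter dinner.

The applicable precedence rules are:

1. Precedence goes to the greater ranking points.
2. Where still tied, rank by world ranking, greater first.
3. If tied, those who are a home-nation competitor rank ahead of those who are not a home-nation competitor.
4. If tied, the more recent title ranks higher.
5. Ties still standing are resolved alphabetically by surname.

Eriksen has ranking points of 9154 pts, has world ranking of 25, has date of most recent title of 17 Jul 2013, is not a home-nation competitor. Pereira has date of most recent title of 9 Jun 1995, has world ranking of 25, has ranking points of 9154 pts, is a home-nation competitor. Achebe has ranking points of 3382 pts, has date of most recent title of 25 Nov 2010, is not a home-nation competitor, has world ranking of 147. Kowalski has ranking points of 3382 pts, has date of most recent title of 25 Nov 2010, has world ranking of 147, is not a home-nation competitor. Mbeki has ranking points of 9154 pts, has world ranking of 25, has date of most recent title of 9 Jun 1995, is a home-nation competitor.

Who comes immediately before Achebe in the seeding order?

Eriksen

By ranking points (higher first): Mbeki, Pereira and Eriksen (each 9154 pts); then Achebe and Kowalski (both 3382 pts).
Mbeki, Pereira and Eriksen all have world ranking 25, so the next rule applies.
Among Mbeki, Pereira and Eriksen, a home-nation competitor before not a home-nation competitor: Mbeki and Pereira (a home-nation competitor) before Eriksen (not a home-nation competitor).
Mbeki and Pereira both have date of most recent title 9 Jun 1995, so the next rule applies.
Among Mbeki and Pereira, alphabetically by surname: Mbeki before Pereira.
Achebe and Kowalski both have world ranking 147, so the next rule applies.
Achebe and Kowalski are each not a home-nation competitor, so the next rule applies.
Achebe and Kowalski both have date of most recent title 25 Nov 2010, so the next rule applies.
Among Achebe and Kowalski, alphabetically by surname: Achebe before Kowalski.
Order: Mbeki, Pereira, Eriksen, Achebe, Kowalski.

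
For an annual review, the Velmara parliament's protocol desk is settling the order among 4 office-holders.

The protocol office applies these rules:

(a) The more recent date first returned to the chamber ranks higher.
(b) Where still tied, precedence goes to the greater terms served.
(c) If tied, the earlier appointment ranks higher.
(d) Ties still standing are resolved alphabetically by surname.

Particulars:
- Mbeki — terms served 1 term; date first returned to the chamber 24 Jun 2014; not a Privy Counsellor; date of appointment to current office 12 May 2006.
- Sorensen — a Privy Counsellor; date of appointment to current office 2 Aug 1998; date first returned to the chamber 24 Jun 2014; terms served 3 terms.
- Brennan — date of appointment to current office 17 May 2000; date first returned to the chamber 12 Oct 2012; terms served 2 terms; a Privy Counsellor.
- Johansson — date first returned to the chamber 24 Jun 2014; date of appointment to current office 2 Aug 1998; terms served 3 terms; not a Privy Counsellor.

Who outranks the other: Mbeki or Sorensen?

By date first returned to the chamber (later first): Johansson, Sorensen and Mbeki (each 24 Jun 2014); then Brennan (12 Oct 2012).
Among Johansson, Sorensen and Mbeki, by terms served (higher first): Johansson and Sorensen (3 terms) before Mbeki (1 term).
Johansson and Sorensen both have date of appointment to current office 2 Aug 1998, so the next rule applies.
Among Johansson and Sorensen, alphabetically by surname: Johansson before Sorensen.
So Sorensen takes precedence.

Sorensen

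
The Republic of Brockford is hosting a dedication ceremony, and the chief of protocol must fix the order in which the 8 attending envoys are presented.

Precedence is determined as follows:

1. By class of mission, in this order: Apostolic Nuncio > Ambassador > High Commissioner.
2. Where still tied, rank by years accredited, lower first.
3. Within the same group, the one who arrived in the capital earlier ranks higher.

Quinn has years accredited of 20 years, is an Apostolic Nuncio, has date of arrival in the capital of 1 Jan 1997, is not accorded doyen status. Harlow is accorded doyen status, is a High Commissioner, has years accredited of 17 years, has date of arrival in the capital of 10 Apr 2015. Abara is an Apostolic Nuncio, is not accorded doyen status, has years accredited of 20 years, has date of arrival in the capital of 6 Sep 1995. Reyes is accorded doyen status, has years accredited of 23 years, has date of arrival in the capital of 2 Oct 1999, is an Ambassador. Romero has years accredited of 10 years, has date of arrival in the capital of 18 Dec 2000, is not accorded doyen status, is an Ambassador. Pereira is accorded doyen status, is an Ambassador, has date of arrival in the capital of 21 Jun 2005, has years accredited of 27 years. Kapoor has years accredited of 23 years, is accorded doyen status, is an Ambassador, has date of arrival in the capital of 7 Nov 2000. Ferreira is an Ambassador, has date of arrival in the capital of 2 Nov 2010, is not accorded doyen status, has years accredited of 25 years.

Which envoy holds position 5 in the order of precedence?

Kapoor

By class of mission: Abara and Quinn (Apostolic Nuncio); then Romero, Reyes, Kapoor, Ferreira and Pereira (Ambassador); then Harlow (High Commissioner).
Abara and Quinn both have years accredited 20 years, so the next rule applies.
Among Abara and Quinn, by date of arrival in the capital (earlier first): Abara (6 Sep 1995) before Quinn (1 Jan 1997).
Among Romero, Reyes, Kapoor, Ferreira and Pereira, by years accredited (lower first): Romero (10 years) before Reyes and Kapoor (23 years) before Ferreira (25 years) before Pereira (27 years).
Among Reyes and Kapoor, by date of arrival in the capital (earlier first): Reyes (2 Oct 1999) before Kapoor (7 Nov 2000).
Order: Abara, Quinn, Romero, Reyes, Kapoor, Ferreira, Pereira, Harlow.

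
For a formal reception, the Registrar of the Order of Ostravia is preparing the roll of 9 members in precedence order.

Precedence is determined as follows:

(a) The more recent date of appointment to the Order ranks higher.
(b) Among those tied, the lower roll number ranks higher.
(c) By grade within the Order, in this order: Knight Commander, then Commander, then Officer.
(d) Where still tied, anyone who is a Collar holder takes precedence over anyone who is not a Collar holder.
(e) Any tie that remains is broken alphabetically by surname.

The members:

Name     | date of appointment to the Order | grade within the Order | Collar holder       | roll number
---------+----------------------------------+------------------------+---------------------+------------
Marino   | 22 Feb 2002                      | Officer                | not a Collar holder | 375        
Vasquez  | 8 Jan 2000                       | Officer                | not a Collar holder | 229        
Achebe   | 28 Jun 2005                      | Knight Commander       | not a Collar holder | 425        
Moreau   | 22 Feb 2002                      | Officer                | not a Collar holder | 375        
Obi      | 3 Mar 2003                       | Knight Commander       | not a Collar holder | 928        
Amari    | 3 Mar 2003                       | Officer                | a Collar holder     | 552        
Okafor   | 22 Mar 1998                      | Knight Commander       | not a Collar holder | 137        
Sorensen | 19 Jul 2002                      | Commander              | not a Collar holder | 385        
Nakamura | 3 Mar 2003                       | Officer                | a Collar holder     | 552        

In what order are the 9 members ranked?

Achebe, Amari, Nakamura, Obi, Sorensen, Marino, Moreau, Vasquez, Okafor

By date of appointment to the Order (later first): Achebe (28 Jun 2005); then Amari, Nakamura and Obi (each 3 Mar 2003); then Sorensen (19 Jul 2002); then Marino and Moreau (both 22 Feb 2002); then Vasquez (8 Jan 2000); then Okafor (22 Mar 1998).
Among Amari, Nakamura and Obi, by roll number (lower first): Amari and Nakamura (552) before Obi (928).
Amari and Nakamura are each Officer, so the next rule applies.
Amari and Nakamura are each a Collar holder, so the next rule applies.
Among Amari and Nakamura, alphabetically by surname: Amari before Nakamura.
Marino and Moreau both have roll number 375, so the next rule applies.
Marino and Moreau are each Officer, so the next rule applies.
Marino and Moreau are each not a Collar holder, so the next rule applies.
Among Marino and Moreau, alphabetically by surname: Marino before Moreau.
Full order: Achebe, Amari, Nakamura, Obi, Sorensen, Marino, Moreau, Vasquez, Okafor.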